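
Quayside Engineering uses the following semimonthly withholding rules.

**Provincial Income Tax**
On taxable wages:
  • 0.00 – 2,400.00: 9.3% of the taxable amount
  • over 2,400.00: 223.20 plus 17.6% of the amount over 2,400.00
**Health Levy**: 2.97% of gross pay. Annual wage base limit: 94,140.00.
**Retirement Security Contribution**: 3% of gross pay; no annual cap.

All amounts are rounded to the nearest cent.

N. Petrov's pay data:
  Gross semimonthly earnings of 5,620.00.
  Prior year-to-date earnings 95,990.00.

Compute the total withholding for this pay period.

958.52

Provincial Income Tax: taxable = 5,620.00
  223.20 + 17.6% × (5,620.00 − 2,400.00) = 223.20 + 17.6% × 3,220.00 = 789.92
Health Levy: YTD 95,990.00 ≥ cap 94,140.00 → 0.00
Retirement Security Contribution: 3% × 5,620.00 = 168.60
Total: 789.92 + 0.00 + 168.60 = 958.52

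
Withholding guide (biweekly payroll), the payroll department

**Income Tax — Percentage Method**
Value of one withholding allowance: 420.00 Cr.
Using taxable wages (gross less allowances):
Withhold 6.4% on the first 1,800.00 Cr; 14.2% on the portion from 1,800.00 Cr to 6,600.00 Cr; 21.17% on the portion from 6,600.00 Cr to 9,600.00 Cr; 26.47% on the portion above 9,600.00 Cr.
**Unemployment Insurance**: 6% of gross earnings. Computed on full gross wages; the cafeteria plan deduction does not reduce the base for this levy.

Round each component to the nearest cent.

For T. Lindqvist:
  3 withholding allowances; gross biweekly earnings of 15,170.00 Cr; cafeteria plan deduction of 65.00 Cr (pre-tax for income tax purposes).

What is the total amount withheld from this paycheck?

Income Tax: taxable = 15,170.00 Cr − 65.00 Cr − 3×420.00 Cr = 13,845.00 Cr
  1,431.90 Cr + 26.47% × (13,845.00 Cr − 9,600.00 Cr) = 1,431.90 Cr + 26.47% × 4,245.00 Cr = 2,555.55 Cr
Unemployment Insurance: 6% × 15,170.00 Cr = 910.20 Cr
Total: 2,555.55 Cr + 910.20 Cr = 3,465.75 Cr

3,465.75 Cr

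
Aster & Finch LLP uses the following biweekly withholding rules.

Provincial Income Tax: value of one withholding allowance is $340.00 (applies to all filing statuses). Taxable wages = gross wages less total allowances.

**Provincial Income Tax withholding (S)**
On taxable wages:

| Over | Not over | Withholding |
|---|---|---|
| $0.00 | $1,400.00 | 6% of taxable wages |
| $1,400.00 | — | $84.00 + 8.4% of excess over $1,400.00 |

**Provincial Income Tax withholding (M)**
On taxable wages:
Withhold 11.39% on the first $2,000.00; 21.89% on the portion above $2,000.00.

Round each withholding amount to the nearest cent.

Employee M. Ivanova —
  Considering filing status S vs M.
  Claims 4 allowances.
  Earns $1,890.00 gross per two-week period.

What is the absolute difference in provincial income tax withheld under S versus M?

Provincial Income Tax (S): taxable = $1,890.00 − 4×$340.00 = $530.00
  6% × $530.00 = $31.80
Provincial Income Tax (M): taxable = $1,890.00 − 4×$340.00 = $530.00
  11.39% × $530.00 = $60.37
Difference: |$31.80 − $60.37| = $28.57 (higher under M)

$28.57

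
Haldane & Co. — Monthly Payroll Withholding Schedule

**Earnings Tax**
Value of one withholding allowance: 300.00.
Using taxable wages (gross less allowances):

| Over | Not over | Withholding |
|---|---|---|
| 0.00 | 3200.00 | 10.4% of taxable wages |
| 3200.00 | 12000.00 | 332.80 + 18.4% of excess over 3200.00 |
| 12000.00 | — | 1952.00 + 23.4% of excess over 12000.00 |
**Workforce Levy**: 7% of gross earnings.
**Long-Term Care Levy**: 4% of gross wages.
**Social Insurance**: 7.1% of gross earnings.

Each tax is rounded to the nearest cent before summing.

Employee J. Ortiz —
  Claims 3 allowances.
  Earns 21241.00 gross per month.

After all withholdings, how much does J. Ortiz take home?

Earnings Tax: taxable = 21241.00 − 3×300.00 = 20341.00
  1952.00 + 23.4% × (20341.00 − 12000.00) = 1952.00 + 23.4% × 8341.00 = 3903.79
Workforce Levy: 7% × 21241.00 = 1486.87
Long-Term Care Levy: 4% × 21241.00 = 849.64
Social Insurance: 7.1% × 21241.00 = 1508.11
Total withheld: 3903.79 + 1486.87 + 849.64 + 1508.11 = 7748.41
Net pay: 21241.00 − 7748.41 = 13492.59

13492.59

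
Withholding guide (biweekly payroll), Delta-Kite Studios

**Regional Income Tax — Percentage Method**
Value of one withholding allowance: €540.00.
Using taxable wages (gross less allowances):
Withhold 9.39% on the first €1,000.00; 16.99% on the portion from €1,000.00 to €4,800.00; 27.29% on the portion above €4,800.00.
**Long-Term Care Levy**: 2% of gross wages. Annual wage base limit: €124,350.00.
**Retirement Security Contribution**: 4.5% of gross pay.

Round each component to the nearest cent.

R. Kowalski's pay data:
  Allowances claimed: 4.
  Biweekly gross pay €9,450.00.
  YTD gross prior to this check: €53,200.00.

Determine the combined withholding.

Regional Income Tax: taxable = €9,450.00 − 4×€540.00 = €7,290.00
  €739.52 + 27.29% × (€7,290.00 − €4,800.00) = €739.52 + 27.29% × €2,490.00 = €1,419.04
Long-Term Care Levy: 2% × €9,450.00 = €189.00
Retirement Security Contribution: 4.5% × €9,450.00 = €425.25
Total: €1,419.04 + €189.00 + €425.25 = €2,033.29

€2,033.29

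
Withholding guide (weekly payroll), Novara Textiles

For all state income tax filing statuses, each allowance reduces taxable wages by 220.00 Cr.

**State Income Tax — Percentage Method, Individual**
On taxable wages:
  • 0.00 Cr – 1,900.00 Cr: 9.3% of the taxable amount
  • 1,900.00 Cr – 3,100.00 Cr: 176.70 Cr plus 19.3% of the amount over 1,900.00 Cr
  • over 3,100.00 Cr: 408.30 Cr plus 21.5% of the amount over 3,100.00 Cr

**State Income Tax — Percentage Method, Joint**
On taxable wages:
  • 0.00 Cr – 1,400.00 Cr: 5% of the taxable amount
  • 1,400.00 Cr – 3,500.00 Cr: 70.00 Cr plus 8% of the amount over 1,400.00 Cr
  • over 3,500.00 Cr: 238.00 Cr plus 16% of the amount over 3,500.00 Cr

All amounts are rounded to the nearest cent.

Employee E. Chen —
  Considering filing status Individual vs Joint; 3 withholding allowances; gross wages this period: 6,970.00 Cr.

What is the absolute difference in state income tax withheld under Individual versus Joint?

State Income Tax (Individual): taxable = 6,970.00 Cr − 3×220.00 Cr = 6,310.00 Cr
  408.30 Cr + 21.5% × (6,310.00 Cr − 3,100.00 Cr) = 408.30 Cr + 21.5% × 3,210.00 Cr = 1,098.45 Cr
State Income Tax (Joint): taxable = 6,970.00 Cr − 3×220.00 Cr = 6,310.00 Cr
  238.00 Cr + 16% × (6,310.00 Cr − 3,500.00 Cr) = 238.00 Cr + 16% × 2,810.00 Cr = 687.60 Cr
Difference: |1,098.45 Cr − 687.60 Cr| = 410.85 Cr (higher under Individual)

410.85 Cr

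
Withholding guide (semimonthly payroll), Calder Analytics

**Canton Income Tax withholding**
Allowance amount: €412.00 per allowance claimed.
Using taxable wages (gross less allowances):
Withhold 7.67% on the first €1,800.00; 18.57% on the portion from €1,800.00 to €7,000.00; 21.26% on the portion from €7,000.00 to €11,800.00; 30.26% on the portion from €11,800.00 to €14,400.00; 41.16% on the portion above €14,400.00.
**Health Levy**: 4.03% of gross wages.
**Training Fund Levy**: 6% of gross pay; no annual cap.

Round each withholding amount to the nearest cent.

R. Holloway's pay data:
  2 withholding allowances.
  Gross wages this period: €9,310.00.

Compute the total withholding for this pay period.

€2,353.41

Canton Income Tax: taxable = €9,310.00 − 2×€412.00 = €8,486.00
  €1,103.70 + 21.26% × (€8,486.00 − €7,000.00) = €1,103.70 + 21.26% × €1,486.00 = €1,419.62
Health Levy: 4.03% × €9,310.00 = €375.19
Training Fund Levy: 6% × €9,310.00 = €558.60
Total: €1,419.62 + €375.19 + €558.60 = €2,353.41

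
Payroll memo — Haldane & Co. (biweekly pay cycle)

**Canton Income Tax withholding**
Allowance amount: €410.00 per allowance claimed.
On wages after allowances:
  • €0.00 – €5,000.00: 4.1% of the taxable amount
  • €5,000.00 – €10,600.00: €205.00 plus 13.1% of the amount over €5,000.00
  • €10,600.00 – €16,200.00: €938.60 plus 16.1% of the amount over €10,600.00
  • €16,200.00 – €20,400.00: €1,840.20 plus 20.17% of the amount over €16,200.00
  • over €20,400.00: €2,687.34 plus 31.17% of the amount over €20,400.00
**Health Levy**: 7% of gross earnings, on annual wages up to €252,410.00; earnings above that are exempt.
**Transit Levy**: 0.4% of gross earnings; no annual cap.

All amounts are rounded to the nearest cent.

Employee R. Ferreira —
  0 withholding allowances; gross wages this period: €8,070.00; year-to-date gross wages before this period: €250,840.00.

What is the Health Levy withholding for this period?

€109.90

Health Levy: cap €252,410.00 − YTD €250,840.00 = €1,570.00 subject; 7% × €1,570.00 = €109.90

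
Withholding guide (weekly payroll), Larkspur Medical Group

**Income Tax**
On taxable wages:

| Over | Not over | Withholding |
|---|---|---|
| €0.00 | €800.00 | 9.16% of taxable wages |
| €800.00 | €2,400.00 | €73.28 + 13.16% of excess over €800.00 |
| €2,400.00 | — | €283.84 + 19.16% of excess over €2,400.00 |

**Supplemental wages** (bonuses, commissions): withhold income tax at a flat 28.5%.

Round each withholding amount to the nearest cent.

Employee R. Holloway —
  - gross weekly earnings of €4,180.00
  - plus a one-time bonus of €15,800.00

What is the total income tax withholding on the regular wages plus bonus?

€5,127.89

Income Tax: taxable = €4,180.00
  €283.84 + 19.16% × (€4,180.00 − €2,400.00) = €283.84 + 19.16% × €1,780.00 = €624.89
Supplemental (28.5% flat on bonus): 28.5% × €15,800.00 = €4,503.00
Total income tax: €624.89 + €4,503.00 = €5,127.89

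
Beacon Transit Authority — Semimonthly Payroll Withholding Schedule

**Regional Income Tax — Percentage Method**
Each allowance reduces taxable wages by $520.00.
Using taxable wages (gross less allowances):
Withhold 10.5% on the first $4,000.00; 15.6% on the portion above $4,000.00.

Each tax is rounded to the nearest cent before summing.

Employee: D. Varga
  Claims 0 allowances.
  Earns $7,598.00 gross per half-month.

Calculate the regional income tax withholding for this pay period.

$981.29

Regional Income Tax: taxable = $7,598.00
  $420.00 + 15.6% × ($7,598.00 − $4,000.00) = $420.00 + 15.6% × $3,598.00 = $981.29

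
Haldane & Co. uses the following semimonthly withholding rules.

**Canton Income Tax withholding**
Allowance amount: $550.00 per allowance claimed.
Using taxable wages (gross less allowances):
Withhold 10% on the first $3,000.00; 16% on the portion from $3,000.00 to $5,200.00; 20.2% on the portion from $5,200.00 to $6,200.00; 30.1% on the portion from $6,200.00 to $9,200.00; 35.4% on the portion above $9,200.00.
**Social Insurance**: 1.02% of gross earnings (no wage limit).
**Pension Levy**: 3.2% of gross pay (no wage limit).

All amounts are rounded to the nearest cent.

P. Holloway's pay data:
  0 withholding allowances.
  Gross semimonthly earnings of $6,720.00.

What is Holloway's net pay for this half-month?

$5,425.90

Canton Income Tax: taxable = $6,720.00
  $854.00 + 30.1% × ($6,720.00 − $6,200.00) = $854.00 + 30.1% × $520.00 = $1,010.52
Social Insurance: 1.02% × $6,720.00 = $68.54
Pension Levy: 3.2% × $6,720.00 = $215.04
Total withheld: $1,010.52 + $68.54 + $215.04 = $1,294.10
Net pay: $6,720.00 − $1,294.10 = $5,425.90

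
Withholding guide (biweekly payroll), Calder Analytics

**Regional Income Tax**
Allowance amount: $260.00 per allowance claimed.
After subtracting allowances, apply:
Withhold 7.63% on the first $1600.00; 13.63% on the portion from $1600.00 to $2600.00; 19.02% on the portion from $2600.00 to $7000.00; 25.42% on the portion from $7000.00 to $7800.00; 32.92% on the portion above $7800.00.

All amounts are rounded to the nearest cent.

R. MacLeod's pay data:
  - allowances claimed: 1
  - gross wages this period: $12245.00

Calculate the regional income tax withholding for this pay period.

$2676.32

Regional Income Tax: taxable = $12245.00 − 1×$260.00 = $11985.00
  $1298.62 + 32.92% × ($11985.00 − $7800.00) = $1298.62 + 32.92% × $4185.00 = $2676.32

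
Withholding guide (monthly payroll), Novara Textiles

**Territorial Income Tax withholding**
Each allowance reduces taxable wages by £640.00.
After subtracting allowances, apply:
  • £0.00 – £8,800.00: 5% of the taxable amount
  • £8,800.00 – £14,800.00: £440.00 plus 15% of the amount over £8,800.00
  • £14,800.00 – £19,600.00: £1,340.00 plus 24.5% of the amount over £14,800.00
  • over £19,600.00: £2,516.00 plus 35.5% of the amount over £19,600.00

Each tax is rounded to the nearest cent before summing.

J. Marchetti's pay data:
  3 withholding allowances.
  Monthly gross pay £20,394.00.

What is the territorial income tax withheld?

£2,240.13

Territorial Income Tax: taxable = £20,394.00 − 3×£640.00 = £18,474.00
  £1,340.00 + 24.5% × (£18,474.00 − £14,800.00) = £1,340.00 + 24.5% × £3,674.00 = £2,240.13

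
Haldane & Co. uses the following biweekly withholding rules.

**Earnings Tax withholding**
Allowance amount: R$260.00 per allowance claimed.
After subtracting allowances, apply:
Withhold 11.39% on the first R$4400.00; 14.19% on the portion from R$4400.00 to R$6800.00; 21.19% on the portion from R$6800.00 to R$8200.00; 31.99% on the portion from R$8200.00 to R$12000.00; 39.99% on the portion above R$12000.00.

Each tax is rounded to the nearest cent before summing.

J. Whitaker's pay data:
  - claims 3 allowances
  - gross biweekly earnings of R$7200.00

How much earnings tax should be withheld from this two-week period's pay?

Earnings Tax: taxable = R$7200.00 − 3×R$260.00 = R$6420.00
  R$501.16 + 14.19% × (R$6420.00 − R$4400.00) = R$501.16 + 14.19% × R$2020.00 = R$787.80

R$787.80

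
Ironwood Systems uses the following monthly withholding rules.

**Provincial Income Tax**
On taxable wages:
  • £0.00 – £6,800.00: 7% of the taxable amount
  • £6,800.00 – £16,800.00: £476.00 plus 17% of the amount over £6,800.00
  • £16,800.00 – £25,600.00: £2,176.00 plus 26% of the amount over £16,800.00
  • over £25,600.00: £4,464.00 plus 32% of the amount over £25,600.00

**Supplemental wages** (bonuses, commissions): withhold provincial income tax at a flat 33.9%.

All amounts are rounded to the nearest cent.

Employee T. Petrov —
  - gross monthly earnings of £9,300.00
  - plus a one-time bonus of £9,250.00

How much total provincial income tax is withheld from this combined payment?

Provincial Income Tax: taxable = £9,300.00
  £476.00 + 17% × (£9,300.00 − £6,800.00) = £476.00 + 17% × £2,500.00 = £901.00
Supplemental (33.9% flat on bonus): 33.9% × £9,250.00 = £3,135.75
Total provincial income tax: £901.00 + £3,135.75 = £4,036.75

£4,036.75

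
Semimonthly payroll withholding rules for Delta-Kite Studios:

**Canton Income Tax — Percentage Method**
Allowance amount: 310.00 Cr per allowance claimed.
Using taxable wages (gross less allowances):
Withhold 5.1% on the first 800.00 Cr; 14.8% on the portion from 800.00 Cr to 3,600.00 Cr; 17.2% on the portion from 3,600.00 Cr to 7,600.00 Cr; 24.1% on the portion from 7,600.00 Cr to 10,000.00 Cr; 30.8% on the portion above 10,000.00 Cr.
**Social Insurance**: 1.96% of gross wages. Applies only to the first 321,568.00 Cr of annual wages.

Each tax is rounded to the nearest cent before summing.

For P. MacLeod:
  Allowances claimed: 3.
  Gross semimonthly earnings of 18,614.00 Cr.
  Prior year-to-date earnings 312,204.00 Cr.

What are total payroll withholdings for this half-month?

4,271.80 Cr

Canton Income Tax: taxable = 18,614.00 Cr − 3×310.00 Cr = 17,684.00 Cr
  1,721.60 Cr + 30.8% × (17,684.00 Cr − 10,000.00 Cr) = 1,721.60 Cr + 30.8% × 7,684.00 Cr = 4,088.27 Cr
Social Insurance: cap 321,568.00 Cr − YTD 312,204.00 Cr = 9,364.00 Cr subject; 1.96% × 9,364.00 Cr = 183.53 Cr
Total: 4,088.27 Cr + 183.53 Cr = 4,271.80 Cr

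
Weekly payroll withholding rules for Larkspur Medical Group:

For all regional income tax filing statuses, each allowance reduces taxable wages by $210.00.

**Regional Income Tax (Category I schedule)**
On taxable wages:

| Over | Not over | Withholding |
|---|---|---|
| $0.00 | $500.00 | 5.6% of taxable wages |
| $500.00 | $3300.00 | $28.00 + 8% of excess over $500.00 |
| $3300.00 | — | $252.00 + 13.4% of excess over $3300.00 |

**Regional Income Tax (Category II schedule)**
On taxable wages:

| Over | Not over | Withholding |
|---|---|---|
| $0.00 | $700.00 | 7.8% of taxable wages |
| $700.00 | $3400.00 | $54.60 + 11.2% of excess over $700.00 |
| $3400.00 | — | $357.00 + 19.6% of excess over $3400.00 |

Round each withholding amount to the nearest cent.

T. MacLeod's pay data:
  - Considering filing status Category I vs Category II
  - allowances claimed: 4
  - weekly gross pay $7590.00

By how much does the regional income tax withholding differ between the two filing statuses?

$299.30

Regional Income Tax (Category I): taxable = $7590.00 − 4×$210.00 = $6750.00
  $252.00 + 13.4% × ($6750.00 − $3300.00) = $252.00 + 13.4% × $3450.00 = $714.30
Regional Income Tax (Category II): taxable = $7590.00 − 4×$210.00 = $6750.00
  $357.00 + 19.6% × ($6750.00 − $3400.00) = $357.00 + 19.6% × $3350.00 = $1013.60
Difference: |$714.30 − $1013.60| = $299.30 (higher under Category II)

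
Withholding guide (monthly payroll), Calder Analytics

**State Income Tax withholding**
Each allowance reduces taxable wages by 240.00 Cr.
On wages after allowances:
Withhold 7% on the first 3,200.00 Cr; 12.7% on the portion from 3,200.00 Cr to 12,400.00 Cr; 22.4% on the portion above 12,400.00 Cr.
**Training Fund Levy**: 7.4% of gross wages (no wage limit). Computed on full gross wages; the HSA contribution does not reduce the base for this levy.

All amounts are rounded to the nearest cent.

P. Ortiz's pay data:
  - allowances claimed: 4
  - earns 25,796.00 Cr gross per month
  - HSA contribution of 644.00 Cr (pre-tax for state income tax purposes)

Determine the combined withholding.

State Income Tax: taxable = 25,796.00 Cr − 644.00 Cr − 4×240.00 Cr = 24,192.00 Cr
  1,392.40 Cr + 22.4% × (24,192.00 Cr − 12,400.00 Cr) = 1,392.40 Cr + 22.4% × 11,792.00 Cr = 4,033.81 Cr
Training Fund Levy: 7.4% × 25,796.00 Cr = 1,908.90 Cr
Total: 4,033.81 Cr + 1,908.90 Cr = 5,942.71 Cr

5,942.71 Cr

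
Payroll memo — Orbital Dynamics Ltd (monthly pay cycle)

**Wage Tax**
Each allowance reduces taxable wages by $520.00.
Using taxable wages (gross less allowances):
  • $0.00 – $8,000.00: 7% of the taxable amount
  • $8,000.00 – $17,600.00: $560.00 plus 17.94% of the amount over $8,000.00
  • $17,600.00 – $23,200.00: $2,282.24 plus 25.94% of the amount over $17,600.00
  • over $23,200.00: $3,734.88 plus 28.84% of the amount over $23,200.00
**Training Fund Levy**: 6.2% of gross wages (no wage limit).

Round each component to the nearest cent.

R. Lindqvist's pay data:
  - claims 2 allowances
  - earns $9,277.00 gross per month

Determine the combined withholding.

$1,177.69

Wage Tax: taxable = $9,277.00 − 2×$520.00 = $8,237.00
  $560.00 + 17.94% × ($8,237.00 − $8,000.00) = $560.00 + 17.94% × $237.00 = $602.52
Training Fund Levy: 6.2% × $9,277.00 = $575.17
Total: $602.52 + $575.17 = $1,177.69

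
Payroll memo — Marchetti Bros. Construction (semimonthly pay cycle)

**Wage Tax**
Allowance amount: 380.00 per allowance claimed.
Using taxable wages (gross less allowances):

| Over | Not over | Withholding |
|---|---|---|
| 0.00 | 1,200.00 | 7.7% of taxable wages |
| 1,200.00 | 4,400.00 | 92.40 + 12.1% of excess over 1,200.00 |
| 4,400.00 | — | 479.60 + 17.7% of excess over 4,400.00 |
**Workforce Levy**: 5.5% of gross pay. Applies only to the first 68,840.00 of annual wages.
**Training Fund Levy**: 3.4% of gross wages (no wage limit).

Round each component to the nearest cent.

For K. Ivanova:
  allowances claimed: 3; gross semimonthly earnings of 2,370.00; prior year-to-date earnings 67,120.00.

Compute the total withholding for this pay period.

271.21

Wage Tax: taxable = 2,370.00 − 3×380.00 = 1,230.00
  92.40 + 12.1% × (1,230.00 − 1,200.00) = 92.40 + 12.1% × 30.00 = 96.03
Workforce Levy: cap 68,840.00 − YTD 67,120.00 = 1,720.00 subject; 5.5% × 1,720.00 = 94.60
Training Fund Levy: 3.4% × 2,370.00 = 80.58
Total: 96.03 + 94.60 + 80.58 = 271.21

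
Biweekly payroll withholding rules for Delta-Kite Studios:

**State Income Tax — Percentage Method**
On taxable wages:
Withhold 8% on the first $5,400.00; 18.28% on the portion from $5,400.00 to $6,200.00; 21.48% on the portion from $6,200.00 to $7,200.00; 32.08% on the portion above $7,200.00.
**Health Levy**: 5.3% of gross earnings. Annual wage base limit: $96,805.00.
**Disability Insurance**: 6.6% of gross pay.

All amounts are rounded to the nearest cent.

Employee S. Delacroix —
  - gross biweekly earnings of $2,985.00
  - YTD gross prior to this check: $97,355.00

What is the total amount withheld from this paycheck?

$435.81

State Income Tax: taxable = $2,985.00
  8% × $2,985.00 = $238.80
Health Levy: YTD $97,355.00 ≥ cap $96,805.00 → $0.00
Disability Insurance: 6.6% × $2,985.00 = $197.01
Total: $238.80 + $0.00 + $197.01 = $435.81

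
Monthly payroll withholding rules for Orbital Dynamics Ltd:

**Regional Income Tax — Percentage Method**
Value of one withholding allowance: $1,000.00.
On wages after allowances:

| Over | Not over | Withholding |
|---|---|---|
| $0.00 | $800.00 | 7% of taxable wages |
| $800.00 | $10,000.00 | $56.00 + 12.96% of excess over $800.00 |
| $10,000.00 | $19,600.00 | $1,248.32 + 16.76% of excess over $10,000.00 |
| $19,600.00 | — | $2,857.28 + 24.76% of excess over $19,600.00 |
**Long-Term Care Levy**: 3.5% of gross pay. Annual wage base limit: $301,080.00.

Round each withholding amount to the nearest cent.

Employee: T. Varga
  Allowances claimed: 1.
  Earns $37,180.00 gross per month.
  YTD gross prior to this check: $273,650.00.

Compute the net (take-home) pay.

Regional Income Tax: taxable = $37,180.00 − 1×$1,000.00 = $36,180.00
  $2,857.28 + 24.76% × ($36,180.00 − $19,600.00) = $2,857.28 + 24.76% × $16,580.00 = $6,962.49
Long-Term Care Levy: cap $301,080.00 − YTD $273,650.00 = $27,430.00 subject; 3.5% × $27,430.00 = $960.05
Total withheld: $6,962.49 + $960.05 = $7,922.54
Net pay: $37,180.00 − $7,922.54 = $29,257.46

$29,257.46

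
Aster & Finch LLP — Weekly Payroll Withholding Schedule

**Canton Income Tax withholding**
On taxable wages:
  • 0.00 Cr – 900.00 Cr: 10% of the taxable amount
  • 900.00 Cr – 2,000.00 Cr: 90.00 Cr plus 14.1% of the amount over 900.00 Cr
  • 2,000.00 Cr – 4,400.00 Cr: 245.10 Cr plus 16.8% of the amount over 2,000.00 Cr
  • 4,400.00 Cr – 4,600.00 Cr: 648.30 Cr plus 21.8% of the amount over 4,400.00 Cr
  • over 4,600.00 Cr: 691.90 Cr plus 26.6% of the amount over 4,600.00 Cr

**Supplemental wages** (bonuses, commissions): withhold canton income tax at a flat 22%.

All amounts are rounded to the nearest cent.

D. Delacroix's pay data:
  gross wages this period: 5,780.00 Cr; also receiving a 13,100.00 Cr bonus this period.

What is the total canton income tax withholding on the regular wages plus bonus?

3,887.78 Cr

Canton Income Tax: taxable = 5,780.00 Cr
  691.90 Cr + 26.6% × (5,780.00 Cr − 4,600.00 Cr) = 691.90 Cr + 26.6% × 1,180.00 Cr = 1,005.78 Cr
Supplemental (22% flat on bonus): 22% × 13,100.00 Cr = 2,882.00 Cr
Total canton income tax: 1,005.78 Cr + 2,882.00 Cr = 3,887.78 Cr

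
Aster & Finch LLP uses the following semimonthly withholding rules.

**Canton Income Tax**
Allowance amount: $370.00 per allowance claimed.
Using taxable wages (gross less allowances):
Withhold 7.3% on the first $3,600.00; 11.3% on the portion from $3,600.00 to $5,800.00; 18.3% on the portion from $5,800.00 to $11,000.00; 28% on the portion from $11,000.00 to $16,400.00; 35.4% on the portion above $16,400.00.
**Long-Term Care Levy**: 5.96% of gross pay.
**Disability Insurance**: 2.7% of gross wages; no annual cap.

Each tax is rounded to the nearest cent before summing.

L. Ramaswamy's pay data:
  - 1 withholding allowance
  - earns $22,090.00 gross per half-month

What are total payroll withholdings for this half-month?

Canton Income Tax: taxable = $22,090.00 − 1×$370.00 = $21,720.00
  $2,975.00 + 35.4% × ($21,720.00 − $16,400.00) = $2,975.00 + 35.4% × $5,320.00 = $4,858.28
Long-Term Care Levy: 5.96% × $22,090.00 = $1,316.56
Disability Insurance: 2.7% × $22,090.00 = $596.43
Total: $4,858.28 + $1,316.56 + $596.43 = $6,771.27

$6,771.27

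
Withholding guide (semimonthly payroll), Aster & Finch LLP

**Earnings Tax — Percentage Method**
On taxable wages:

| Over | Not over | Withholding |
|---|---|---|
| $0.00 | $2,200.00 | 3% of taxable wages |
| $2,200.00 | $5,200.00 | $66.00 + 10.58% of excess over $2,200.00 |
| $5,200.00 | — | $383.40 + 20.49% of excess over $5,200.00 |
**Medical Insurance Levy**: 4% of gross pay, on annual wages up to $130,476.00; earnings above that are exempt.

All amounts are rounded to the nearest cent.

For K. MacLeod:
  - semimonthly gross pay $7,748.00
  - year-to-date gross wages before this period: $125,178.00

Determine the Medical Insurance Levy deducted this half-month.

$211.92

Medical Insurance Levy: cap $130,476.00 − YTD $125,178.00 = $5,298.00 subject; 4% × $5,298.00 = $211.92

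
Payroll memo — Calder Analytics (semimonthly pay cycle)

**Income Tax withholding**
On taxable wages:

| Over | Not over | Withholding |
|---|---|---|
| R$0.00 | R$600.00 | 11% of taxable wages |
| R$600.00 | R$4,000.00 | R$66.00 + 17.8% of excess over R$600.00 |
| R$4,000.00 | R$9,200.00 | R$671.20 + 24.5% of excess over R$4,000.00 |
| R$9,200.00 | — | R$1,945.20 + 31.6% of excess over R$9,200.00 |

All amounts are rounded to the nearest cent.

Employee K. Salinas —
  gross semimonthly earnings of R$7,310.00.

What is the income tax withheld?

Income Tax: taxable = R$7,310.00
  R$671.20 + 24.5% × (R$7,310.00 − R$4,000.00) = R$671.20 + 24.5% × R$3,310.00 = R$1,482.15

R$1,482.15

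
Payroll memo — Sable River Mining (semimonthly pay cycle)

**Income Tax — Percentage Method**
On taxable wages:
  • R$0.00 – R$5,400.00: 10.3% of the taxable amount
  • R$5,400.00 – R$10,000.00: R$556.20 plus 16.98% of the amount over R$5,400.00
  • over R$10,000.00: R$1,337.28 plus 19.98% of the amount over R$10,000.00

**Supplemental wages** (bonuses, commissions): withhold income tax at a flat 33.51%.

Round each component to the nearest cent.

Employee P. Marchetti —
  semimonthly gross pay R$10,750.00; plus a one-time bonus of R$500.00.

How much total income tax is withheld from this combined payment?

Income Tax: taxable = R$10,750.00
  R$1,337.28 + 19.98% × (R$10,750.00 − R$10,000.00) = R$1,337.28 + 19.98% × R$750.00 = R$1,487.13
Supplemental (33.51% flat on bonus): 33.51% × R$500.00 = R$167.55
Total income tax: R$1,487.13 + R$167.55 = R$1,654.68

R$1,654.68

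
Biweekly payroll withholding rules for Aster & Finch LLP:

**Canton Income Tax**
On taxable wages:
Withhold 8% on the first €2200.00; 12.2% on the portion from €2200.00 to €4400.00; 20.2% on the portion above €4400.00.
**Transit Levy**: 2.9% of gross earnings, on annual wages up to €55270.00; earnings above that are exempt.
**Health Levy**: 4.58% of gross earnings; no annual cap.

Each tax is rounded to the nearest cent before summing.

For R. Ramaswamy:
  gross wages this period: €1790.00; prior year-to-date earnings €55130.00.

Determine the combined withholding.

€229.24

Canton Income Tax: taxable = €1790.00
  8% × €1790.00 = €143.20
Transit Levy: cap €55270.00 − YTD €55130.00 = €140.00 subject; 2.9% × €140.00 = €4.06
Health Levy: 4.58% × €1790.00 = €81.98
Total: €143.20 + €4.06 + €81.98 = €229.24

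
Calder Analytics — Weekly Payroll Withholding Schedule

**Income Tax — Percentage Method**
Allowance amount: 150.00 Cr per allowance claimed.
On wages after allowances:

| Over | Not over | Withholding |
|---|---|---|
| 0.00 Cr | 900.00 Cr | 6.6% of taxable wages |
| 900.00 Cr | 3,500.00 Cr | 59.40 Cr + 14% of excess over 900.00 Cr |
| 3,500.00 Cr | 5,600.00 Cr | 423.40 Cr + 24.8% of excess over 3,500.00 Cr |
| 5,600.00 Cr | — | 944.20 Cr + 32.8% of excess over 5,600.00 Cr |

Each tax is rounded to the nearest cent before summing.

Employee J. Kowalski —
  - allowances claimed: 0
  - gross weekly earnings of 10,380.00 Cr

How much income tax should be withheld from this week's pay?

2,512.04 Cr

Income Tax: taxable = 10,380.00 Cr
  944.20 Cr + 32.8% × (10,380.00 Cr − 5,600.00 Cr) = 944.20 Cr + 32.8% × 4,780.00 Cr = 2,512.04 Cr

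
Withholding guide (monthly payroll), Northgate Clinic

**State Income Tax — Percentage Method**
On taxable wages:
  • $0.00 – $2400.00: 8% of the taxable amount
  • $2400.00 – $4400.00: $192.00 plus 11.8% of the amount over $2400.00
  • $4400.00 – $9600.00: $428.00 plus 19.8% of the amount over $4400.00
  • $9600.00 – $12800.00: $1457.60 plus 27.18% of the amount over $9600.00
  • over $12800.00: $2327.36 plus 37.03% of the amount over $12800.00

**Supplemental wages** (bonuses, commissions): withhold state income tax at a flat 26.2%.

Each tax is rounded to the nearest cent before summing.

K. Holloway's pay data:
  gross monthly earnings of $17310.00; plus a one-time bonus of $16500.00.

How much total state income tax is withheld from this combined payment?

$8320.41

State Income Tax: taxable = $17310.00
  $2327.36 + 37.03% × ($17310.00 − $12800.00) = $2327.36 + 37.03% × $4510.00 = $3997.41
Supplemental (26.2% flat on bonus): 26.2% × $16500.00 = $4323.00
Total state income tax: $3997.41 + $4323.00 = $8320.41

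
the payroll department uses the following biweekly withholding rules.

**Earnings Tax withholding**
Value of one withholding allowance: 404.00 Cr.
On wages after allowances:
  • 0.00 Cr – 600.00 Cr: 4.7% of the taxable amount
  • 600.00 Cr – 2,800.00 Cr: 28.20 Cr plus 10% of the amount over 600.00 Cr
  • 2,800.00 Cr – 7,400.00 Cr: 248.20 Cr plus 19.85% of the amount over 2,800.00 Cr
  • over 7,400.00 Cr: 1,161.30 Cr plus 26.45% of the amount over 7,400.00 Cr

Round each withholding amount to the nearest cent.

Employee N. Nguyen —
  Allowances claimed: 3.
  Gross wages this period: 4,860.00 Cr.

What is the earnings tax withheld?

416.53 Cr

Earnings Tax: taxable = 4,860.00 Cr − 3×404.00 Cr = 3,648.00 Cr
  248.20 Cr + 19.85% × (3,648.00 Cr − 2,800.00 Cr) = 248.20 Cr + 19.85% × 848.00 Cr = 416.53 Cr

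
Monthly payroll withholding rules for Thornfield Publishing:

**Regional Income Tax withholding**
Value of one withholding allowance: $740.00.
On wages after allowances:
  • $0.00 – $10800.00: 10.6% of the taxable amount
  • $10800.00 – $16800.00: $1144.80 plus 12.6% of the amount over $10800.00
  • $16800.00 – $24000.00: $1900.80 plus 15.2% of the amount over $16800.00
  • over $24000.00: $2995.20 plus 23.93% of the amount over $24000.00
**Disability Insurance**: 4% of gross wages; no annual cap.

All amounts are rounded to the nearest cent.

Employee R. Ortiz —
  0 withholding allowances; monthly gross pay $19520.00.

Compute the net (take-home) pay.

Regional Income Tax: taxable = $19520.00
  $1900.80 + 15.2% × ($19520.00 − $16800.00) = $1900.80 + 15.2% × $2720.00 = $2314.24
Disability Insurance: 4% × $19520.00 = $780.80
Total withheld: $2314.24 + $780.80 = $3095.04
Net pay: $19520.00 − $3095.04 = $16424.96

$16424.96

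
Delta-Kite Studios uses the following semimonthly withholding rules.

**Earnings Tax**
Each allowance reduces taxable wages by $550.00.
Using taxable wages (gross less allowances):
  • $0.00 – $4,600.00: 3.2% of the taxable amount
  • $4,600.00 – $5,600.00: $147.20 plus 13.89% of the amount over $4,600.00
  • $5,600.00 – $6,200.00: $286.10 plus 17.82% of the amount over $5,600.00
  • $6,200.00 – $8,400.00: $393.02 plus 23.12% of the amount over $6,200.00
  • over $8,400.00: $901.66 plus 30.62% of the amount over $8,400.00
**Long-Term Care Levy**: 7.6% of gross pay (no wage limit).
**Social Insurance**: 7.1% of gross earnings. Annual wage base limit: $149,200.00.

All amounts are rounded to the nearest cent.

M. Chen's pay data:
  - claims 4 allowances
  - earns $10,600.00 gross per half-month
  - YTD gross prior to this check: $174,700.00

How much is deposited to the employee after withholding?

Earnings Tax: taxable = $10,600.00 − 4×$550.00 = $8,400.00
  $393.02 + 23.12% × ($8,400.00 − $6,200.00) = $393.02 + 23.12% × $2,200.00 = $901.66
Long-Term Care Levy: 7.6% × $10,600.00 = $805.60
Social Insurance: YTD $174,700.00 ≥ cap $149,200.00 → $0.00
Total withheld: $901.66 + $805.60 + $0.00 = $1,707.26
Net pay: $10,600.00 − $1,707.26 = $8,892.74

$8,892.74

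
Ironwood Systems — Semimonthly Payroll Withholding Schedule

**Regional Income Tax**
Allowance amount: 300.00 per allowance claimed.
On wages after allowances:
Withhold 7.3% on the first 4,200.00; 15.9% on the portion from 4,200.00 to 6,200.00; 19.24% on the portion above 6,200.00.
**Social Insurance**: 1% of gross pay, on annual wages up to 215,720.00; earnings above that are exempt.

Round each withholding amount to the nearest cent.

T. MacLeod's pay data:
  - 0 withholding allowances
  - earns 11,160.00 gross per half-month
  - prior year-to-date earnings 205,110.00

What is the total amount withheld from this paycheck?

Regional Income Tax: taxable = 11,160.00
  624.60 + 19.24% × (11,160.00 − 6,200.00) = 624.60 + 19.24% × 4,960.00 = 1,578.90
Social Insurance: cap 215,720.00 − YTD 205,110.00 = 10,610.00 subject; 1% × 10,610.00 = 106.10
Total: 1,578.90 + 106.10 = 1,685.00

1,685.00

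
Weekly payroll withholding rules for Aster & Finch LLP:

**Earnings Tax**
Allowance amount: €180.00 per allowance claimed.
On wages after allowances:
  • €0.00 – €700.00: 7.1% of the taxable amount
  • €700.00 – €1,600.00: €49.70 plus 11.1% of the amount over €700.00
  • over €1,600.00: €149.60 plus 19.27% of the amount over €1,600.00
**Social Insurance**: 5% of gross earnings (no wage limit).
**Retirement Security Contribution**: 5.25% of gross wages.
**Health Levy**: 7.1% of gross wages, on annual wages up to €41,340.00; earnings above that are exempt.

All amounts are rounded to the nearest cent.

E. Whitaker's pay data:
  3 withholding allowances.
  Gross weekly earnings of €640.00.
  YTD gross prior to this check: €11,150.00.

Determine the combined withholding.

Earnings Tax: taxable = €640.00 − 3×€180.00 = €100.00
  7.1% × €100.00 = €7.10
Social Insurance: 5% × €640.00 = €32.00
Retirement Security Contribution: 5.25% × €640.00 = €33.60
Health Levy: 7.1% × €640.00 = €45.44
Total: €7.10 + €32.00 + €33.60 + €45.44 = €118.14

€118.14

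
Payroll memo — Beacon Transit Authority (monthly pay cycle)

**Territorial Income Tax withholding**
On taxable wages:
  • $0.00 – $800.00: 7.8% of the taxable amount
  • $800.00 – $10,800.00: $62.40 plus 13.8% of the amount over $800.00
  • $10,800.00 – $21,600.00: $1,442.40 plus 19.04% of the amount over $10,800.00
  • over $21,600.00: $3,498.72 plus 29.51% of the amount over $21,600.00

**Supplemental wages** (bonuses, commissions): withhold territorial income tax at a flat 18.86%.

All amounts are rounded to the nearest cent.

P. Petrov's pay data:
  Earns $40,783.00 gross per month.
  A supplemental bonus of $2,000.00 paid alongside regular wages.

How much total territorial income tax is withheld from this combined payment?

$9,536.82

Territorial Income Tax: taxable = $40,783.00
  $3,498.72 + 29.51% × ($40,783.00 − $21,600.00) = $3,498.72 + 29.51% × $19,183.00 = $9,159.62
Supplemental (18.86% flat on bonus): 18.86% × $2,000.00 = $377.20
Total territorial income tax: $9,159.62 + $377.20 = $9,536.82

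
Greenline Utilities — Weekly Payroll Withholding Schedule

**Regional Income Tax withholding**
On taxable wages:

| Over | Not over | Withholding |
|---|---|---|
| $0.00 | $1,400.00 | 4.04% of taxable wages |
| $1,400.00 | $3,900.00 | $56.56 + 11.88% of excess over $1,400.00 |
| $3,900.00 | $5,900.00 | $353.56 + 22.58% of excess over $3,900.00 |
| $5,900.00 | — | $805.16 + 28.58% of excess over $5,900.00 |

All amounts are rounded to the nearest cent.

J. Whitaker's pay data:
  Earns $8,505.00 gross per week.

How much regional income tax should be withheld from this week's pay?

$1,549.67

Regional Income Tax: taxable = $8,505.00
  $805.16 + 28.58% × ($8,505.00 − $5,900.00) = $805.16 + 28.58% × $2,605.00 = $1,549.67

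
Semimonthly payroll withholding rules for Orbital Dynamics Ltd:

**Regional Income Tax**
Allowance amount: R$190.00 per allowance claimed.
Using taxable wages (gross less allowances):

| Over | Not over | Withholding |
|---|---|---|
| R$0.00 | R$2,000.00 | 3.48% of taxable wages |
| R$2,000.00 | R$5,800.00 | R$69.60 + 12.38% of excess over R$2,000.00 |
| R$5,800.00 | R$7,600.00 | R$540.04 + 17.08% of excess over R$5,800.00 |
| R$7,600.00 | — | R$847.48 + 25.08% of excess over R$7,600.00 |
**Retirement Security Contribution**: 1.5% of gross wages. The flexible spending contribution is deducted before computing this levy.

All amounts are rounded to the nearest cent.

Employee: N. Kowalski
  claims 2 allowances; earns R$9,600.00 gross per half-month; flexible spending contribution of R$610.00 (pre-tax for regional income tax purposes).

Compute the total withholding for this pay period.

Regional Income Tax: taxable = R$9,600.00 − R$610.00 − 2×R$190.00 = R$8,610.00
  R$847.48 + 25.08% × (R$8,610.00 − R$7,600.00) = R$847.48 + 25.08% × R$1,010.00 = R$1,100.79
Retirement Security Contribution: 1.5% × R$8,990.00 = R$134.85
Total: R$1,100.79 + R$134.85 = R$1,235.64

R$1,235.64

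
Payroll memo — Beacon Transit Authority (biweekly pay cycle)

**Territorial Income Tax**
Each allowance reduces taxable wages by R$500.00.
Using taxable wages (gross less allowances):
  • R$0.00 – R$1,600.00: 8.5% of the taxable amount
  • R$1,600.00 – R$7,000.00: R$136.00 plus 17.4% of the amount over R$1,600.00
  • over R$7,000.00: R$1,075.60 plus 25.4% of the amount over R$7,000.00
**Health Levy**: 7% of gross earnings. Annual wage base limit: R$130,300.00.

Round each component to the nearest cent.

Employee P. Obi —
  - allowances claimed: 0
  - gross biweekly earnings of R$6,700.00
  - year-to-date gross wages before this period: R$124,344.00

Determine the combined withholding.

R$1,440.32

Territorial Income Tax: taxable = R$6,700.00
  R$136.00 + 17.4% × (R$6,700.00 − R$1,600.00) = R$136.00 + 17.4% × R$5,100.00 = R$1,023.40
Health Levy: cap R$130,300.00 − YTD R$124,344.00 = R$5,956.00 subject; 7% × R$5,956.00 = R$416.92
Total: R$1,023.40 + R$416.92 = R$1,440.32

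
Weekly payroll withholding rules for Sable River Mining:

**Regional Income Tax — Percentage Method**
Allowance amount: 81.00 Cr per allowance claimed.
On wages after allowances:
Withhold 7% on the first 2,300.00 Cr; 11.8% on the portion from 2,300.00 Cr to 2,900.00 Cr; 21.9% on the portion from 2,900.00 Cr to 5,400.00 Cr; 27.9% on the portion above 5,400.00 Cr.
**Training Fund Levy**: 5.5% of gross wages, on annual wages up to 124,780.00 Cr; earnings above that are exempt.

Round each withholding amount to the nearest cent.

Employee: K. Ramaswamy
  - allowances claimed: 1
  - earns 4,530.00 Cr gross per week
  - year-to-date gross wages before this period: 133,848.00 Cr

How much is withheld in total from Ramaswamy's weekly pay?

571.03 Cr

Regional Income Tax: taxable = 4,530.00 Cr − 1×81.00 Cr = 4,449.00 Cr
  231.80 Cr + 21.9% × (4,449.00 Cr − 2,900.00 Cr) = 231.80 Cr + 21.9% × 1,549.00 Cr = 571.03 Cr
Training Fund Levy: YTD 133,848.00 Cr ≥ cap 124,780.00 Cr → 0.00 Cr
Total: 571.03 Cr + 0.00 Cr = 571.03 Cr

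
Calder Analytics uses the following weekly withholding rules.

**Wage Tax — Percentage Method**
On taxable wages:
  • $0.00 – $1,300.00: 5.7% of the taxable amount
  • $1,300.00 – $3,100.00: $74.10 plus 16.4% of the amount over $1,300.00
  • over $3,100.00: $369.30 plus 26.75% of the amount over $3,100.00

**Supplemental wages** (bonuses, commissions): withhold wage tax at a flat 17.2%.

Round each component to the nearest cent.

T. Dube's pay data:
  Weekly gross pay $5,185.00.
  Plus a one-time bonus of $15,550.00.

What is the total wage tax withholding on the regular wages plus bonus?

$3,601.64

Wage Tax: taxable = $5,185.00
  $369.30 + 26.75% × ($5,185.00 − $3,100.00) = $369.30 + 26.75% × $2,085.00 = $927.04
Supplemental (17.2% flat on bonus): 17.2% × $15,550.00 = $2,674.60
Total wage tax: $927.04 + $2,674.60 = $3,601.64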